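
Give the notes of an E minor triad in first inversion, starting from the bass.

Spelling E minor: E–G–B. In first inversion the third is bass, giving G, B, E from the bottom.

G, B, E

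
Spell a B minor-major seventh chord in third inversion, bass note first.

A#, B, D, F#

Spelling B minor-major seventh: B–D–F#–A#. In third inversion the seventh is bass, giving A#, B, D, F# from the bottom.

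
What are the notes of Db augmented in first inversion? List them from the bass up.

The chord tones are Db–F–A. With the third (F) lowest for first inversion: F, A, Db.

F, A, Db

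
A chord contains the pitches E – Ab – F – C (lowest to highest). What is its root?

Reordering E, Ab, F, C into stacked thirds gives F–Ab–C–E; the bottom of that stack, F, is the root.

F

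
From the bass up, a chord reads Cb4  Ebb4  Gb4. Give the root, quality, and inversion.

Cb minor, root position

The pitch classes Cb, Ebb, Gb arrange in thirds as Cb–Ebb–Gb: a Cb minor triad.
With the root (Cb) in the bass, the chord is in root position (figured bass 5/3).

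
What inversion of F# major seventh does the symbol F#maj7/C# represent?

second inversion

F#maj7/C# means F# major seventh with C# in the bass. C# is the fifth of F# major seventh (F#–A#–C#–E#), so this is second inversion.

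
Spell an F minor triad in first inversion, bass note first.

Spelling F minor: F–Ab–C. In first inversion the third is bass, giving Ab, C, F from the bottom.

Ab, C, F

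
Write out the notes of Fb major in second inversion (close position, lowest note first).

Cb, Fb, Ab

The chord tones are Fb–Ab–Cb. With the fifth (Cb) lowest for second inversion: Cb, Fb, Ab.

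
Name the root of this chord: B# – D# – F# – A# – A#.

B#

The distinct letter names are B#, D#, F#, A#. Arranged as a stack of thirds they read B#–D#–F#–A#, so B# is the root (a B# half-diminished seventh chord).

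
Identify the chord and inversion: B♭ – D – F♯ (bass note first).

Reducing to letter names: Bb, D, F#. These stack in thirds as Bb–D–F# — a Bb augmented triad.
With the root (Bb) in the bass, the chord is in root position (figured bass 5/3).

Bb augmented, root position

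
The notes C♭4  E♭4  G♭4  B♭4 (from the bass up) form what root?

Cb

The distinct letter names are Cb, Eb, Gb, Bb. Arranged as a stack of thirds they read Cb–Eb–Gb–Bb, so Cb is the root (a Cb major seventh chord).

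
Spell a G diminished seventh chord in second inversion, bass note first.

Db, Fb, G, Bb

The chord tones are G–Bb–Db–Fb. With the fifth (Db) lowest for second inversion: Db, Fb, G, Bb.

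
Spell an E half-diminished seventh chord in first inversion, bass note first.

Spelling E half-diminished seventh: E–G–Bb–D. In first inversion the third is bass, giving G, Bb, D, E from the bottom.

G, Bb, D, E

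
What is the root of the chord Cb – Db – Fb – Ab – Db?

Cb, Db, Fb, Ab are the tones of a Db minor seventh chord (Db–Fb–Ab–Cb), making Db the root.

Db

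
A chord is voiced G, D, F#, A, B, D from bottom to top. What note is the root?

G

The distinct letter names are G, D, F#, A, B. Arranged as a stack of thirds they read G–B–D–F#–A, so G is the root (a G major ninth chord).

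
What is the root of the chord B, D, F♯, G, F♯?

B, D, F#, G are the tones of a G major seventh chord (G–B–D–F#), making G the root.

G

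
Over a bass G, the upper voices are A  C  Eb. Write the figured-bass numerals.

The notes G, A, C, Eb stack in thirds as A–C–Eb–G — an A half-diminished seventh chord. The bass G is the seventh, so this is third inversion: figured 4/2.

4/2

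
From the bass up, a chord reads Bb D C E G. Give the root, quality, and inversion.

C dominant ninth, third inversion

The pitch classes Bb, D, C, E, G arrange in thirds as C–E–G–Bb–D: a C dominant ninth chord.
Bb is the seventh of C dominant ninth; seventh in the bass means third inversion.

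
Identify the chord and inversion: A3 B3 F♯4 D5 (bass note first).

The pitch classes A, B, F#, D arrange in thirds as B–D–F#–A: a B minor seventh chord.
With the seventh (A) in the bass, the chord is in third inversion (figured bass 4/2).

B minor seventh, third inversion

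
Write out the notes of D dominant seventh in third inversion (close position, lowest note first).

Spelling D dominant seventh: D–F#–A–C. In third inversion the seventh is bass, giving C, D, F#, A from the bottom.

C, D, F#, A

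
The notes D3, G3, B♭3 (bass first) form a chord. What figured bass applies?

The notes D, G, Bb stack in thirds as G–Bb–D — a G minor triad. The bass D is the fifth, so this is second inversion: figured 6/4.

6/4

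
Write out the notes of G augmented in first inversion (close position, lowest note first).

Spelling G augmented: G–B–D#. In first inversion the third is bass, giving B, D#, G from the bottom.

B, D#, G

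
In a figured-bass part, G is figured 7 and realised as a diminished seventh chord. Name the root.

G

The figures 7 mean the root of the chord is in the bass. If G is the root of a diminished seventh chord, the root is G (chord tones G–Bb–Db–Fb).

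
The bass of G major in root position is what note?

G

In root position the root is lowest. For G major (G–B–D) that is G.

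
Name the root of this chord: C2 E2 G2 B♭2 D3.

C

Reordering C, E, G, Bb, D into stacked thirds gives C–E–G–Bb–D; the bottom of that stack, C, is the root.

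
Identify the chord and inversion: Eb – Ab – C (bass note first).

Ab major, second inversion

The distinct note names are Eb, Ab, C. Stacked in thirds they read Ab–C–Eb, which is a major triad on Ab.
With the fifth (Eb) in the bass, the chord is in second inversion (figured bass 6/4).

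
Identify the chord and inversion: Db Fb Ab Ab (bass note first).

Db minor, root position

Reducing to letter names: Db, Fb, Ab. These stack in thirds as Db–Fb–Ab — a Db minor triad.
The lowest note is Db, the root of the chord, so this is root position (figured bass 5/3).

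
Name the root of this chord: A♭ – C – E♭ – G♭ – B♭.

Ab, C, Eb, Gb, Bb are the tones of an Ab dominant ninth chord (Ab–C–Eb–Gb–Bb), making Ab the root.

Ab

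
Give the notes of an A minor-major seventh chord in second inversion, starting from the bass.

A minor-major seventh is A–C–E–G#. Second inversion puts the fifth (E) in the bass, with the remaining tones above: E, G#, A, C.

E, G#, A, C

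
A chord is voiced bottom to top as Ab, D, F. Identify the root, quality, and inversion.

D diminished, second inversion

The distinct note names are Ab, D, F. Stacked in thirds they read D–F–Ab, which is a diminished triad on D.
The lowest note is Ab, the fifth of the chord, so this is second inversion (figured bass 6/4).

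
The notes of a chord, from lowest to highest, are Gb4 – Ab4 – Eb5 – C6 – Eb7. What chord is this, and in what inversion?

Reducing to letter names: Gb, Ab, Eb, C. These stack in thirds as Ab–C–Eb–Gb — an Ab dominant seventh chord.
The lowest note is Gb, the seventh of the chord, so this is third inversion (figured bass 4/2).

Ab dominant seventh, third inversion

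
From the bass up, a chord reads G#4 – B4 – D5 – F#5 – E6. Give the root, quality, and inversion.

The distinct note names are G#, B, D, F#, E. Stacked in thirds they read E–G#–B–D–F#, which is a dominant ninth chord on E.
With the third (G#) in the bass, the chord is in first inversion.

E dominant ninth, first inversion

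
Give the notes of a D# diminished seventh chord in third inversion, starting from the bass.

C, D#, F#, A

Spelling D# diminished seventh: D#–F#–A–C. In third inversion the seventh is bass, giving C, D#, F#, A from the bottom.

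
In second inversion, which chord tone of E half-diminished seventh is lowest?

Bb

In second inversion the fifth is lowest. For E half-diminished seventh (E–G–Bb–D) that is Bb.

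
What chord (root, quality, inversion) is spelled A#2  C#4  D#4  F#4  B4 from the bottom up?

B major ninth, third inversion

The distinct note names are A#, C#, D#, F#, B. Stacked in thirds they read B–D#–F#–A#–C#, which is a major ninth chord on B.
With the seventh (A#) in the bass, the chord is in third inversion.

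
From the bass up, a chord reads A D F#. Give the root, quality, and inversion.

Reducing to letter names: A, D, F#. These stack in thirds as D–F#–A — a D major triad.
A is the fifth of D major; fifth in the bass means second inversion (figured bass 6/4).

D major, second inversion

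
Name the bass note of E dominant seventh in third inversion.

In third inversion the seventh is lowest. For E dominant seventh (E–G#–B–D) that is D.

D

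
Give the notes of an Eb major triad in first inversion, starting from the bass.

G, Bb, Eb

Spelling Eb major: Eb–G–Bb. In first inversion the third is bass, giving G, Bb, Eb from the bottom.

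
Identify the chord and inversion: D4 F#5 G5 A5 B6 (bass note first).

G major ninth, second inversion

The pitch classes D, F#, G, A, B arrange in thirds as G–B–D–F#–A: a G major ninth chord.
D is the fifth of G major ninth; fifth in the bass means second inversion.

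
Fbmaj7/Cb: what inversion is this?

second inversion

Fbmaj7/Cb means Fb major seventh with Cb in the bass. Cb is the fifth of Fb major seventh (Fb–Ab–Cb–Eb), so this is second inversion.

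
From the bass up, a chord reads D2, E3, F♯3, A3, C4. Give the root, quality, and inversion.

The pitch classes D, E, F#, A, C arrange in thirds as D–F#–A–C–E: a D dominant ninth chord.
With the root (D) in the bass, the chord is in root position.

D dominant ninth, root position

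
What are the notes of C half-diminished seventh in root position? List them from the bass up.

C half-diminished seventh is C–Eb–Gb–Bb. Root position puts the root (C) in the bass, with the remaining tones above: C, Eb, Gb, Bb.

C, Eb, Gb, Bb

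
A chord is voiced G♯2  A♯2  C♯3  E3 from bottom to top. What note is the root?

A#

G#, A#, C#, E are the tones of an A# half-diminished seventh chord (A#–C#–E–G#), making A# the root.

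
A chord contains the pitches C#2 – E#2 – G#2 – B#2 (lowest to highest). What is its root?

C#, E#, G#, B# are the tones of a C# major seventh chord (C#–E#–G#–B#), making C# the root.

C#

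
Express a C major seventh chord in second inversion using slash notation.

Cmaj7/G

Second inversion of C major seventh has the fifth (G) in the bass. As a slash chord: Cmaj7/G.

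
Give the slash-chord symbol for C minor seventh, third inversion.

Cm7/Bb

Third inversion of C minor seventh has the seventh (Bb) in the bass. As a slash chord: Cm7/Bb.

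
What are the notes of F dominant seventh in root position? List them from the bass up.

F, A, C, Eb

The chord tones are F–A–C–Eb. With the root (F) lowest for root position: F, A, C, Eb.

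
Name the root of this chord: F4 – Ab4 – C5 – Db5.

Db

The distinct letter names are F, Ab, C, Db. Arranged as a stack of thirds they read Db–F–Ab–C, so Db is the root (a Db major seventh chord).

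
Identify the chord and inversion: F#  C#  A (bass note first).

F# minor, root position

Reducing to letter names: F#, C#, A. These stack in thirds as F#–A–C# — an F# minor triad.
The lowest note is F#, the root of the chord, so this is root position (figured bass 5/3).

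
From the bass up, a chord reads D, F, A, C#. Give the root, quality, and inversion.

The distinct note names are D, F, A, C#. Stacked in thirds they read D–F–A–C#, which is a minor-major seventh chord on D.
D is the root of D minor-major seventh; root in the bass means root position (figured bass 7).

D minor-major seventh, root position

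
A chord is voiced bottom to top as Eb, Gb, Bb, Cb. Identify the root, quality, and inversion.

The pitch classes Eb, Gb, Bb, Cb arrange in thirds as Cb–Eb–Gb–Bb: a Cb major seventh chord.
The lowest note is Eb, the third of the chord, so this is first inversion (figured bass 6/5).

Cb major seventh, first inversion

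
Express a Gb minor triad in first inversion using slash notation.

First inversion of Gb minor has the third (Bbb) in the bass. As a slash chord: Gbm/Bbb.

Gbm/Bbb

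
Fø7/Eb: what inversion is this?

Fø7/Eb means F half-diminished seventh with Eb in the bass. Eb is the seventh of F half-diminished seventh (F–Ab–Cb–Eb), so this is third inversion.

third inversion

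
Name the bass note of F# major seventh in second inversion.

In second inversion the fifth is lowest. For F# major seventh (F#–A#–C#–E#) that is C#.

C#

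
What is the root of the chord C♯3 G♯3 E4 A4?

A

The distinct letter names are C#, G#, E, A. Arranged as a stack of thirds they read A–C#–E–G#, so A is the root (an A major seventh chord).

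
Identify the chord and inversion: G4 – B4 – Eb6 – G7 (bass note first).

The distinct note names are G, B, Eb. Stacked in thirds they read Eb–G–B, which is an augmented triad on Eb.
With the third (G) in the bass, the chord is in first inversion (figured bass 6).

Eb augmented, first inversion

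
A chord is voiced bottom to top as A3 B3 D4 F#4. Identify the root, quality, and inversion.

Reducing to letter names: A, B, D, F#. These stack in thirds as B–D–F#–A — a B minor seventh chord.
A is the seventh of B minor seventh; seventh in the bass means third inversion (figured bass 4/2).

B minor seventh, third inversion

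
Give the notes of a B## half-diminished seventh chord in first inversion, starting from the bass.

Spelling B## half-diminished seventh: B##–D##–F##–A##. In first inversion the third is bass, giving D##, F##, A##, B## from the bottom.

D##, F##, A##, B##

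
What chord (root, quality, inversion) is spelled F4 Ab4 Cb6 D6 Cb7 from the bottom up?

The pitch classes F, Ab, Cb, D arrange in thirds as D–F–Ab–Cb: a D diminished seventh chord.
F is the third of D diminished seventh; third in the bass means first inversion (figured bass 6/5).

D diminished seventh, first inversion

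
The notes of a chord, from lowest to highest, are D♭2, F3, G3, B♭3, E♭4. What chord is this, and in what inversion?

Reducing to letter names: Db, F, G, Bb, Eb. These stack in thirds as Eb–G–Bb–Db–F — an Eb dominant ninth chord.
With the seventh (Db) in the bass, the chord is in third inversion.

Eb dominant ninth, third inversion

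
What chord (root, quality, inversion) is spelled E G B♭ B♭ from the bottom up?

The pitch classes E, G, Bb arrange in thirds as E–G–Bb: an E diminished triad.
The lowest note is E, the root of the chord, so this is root position (figured bass 5/3).

E diminished, root position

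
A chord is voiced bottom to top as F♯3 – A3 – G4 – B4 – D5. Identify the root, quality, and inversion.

The distinct note names are F#, A, G, B, D. Stacked in thirds they read G–B–D–F#–A, which is a major ninth chord on G.
F# is the seventh of G major ninth; seventh in the bass means third inversion.

G major ninth, third inversion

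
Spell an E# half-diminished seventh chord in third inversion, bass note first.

E# half-diminished seventh is E#–G#–B–D#. Third inversion puts the seventh (D#) in the bass, with the remaining tones above: D#, E#, G#, B.

D#, E#, G#, B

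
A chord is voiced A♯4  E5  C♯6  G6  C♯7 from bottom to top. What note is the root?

A#

A#, E, C#, G are the tones of an A# diminished seventh chord (A#–C#–E–G), making A# the root.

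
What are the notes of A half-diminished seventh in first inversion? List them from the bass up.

C, Eb, G, A

The chord tones are A–C–Eb–G. With the third (C) lowest for first inversion: C, Eb, G, A.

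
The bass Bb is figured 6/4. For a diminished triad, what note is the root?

The figures 6/4 mean the fifth of the chord is in the bass. If Bb is the fifth of a diminished triad, the root is E (chord tones E–G–Bb).

E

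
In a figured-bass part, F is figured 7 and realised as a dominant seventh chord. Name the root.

F

The figures 7 mean the root of the chord is in the bass. If F is the root of a dominant seventh chord, the root is F (chord tones F–A–C–Eb).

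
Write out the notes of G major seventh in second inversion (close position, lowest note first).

D, F#, G, B

G major seventh is G–B–D–F#. Second inversion puts the fifth (D) in the bass, with the remaining tones above: D, F#, G, B.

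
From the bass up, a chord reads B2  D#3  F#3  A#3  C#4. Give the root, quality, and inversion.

The pitch classes B, D#, F#, A#, C# arrange in thirds as B–D#–F#–A#–C#: a B major ninth chord.
B is the root of B major ninth; root in the bass means root position.

B major ninth, root position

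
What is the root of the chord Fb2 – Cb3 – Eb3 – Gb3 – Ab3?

Fb

Reordering Fb, Cb, Eb, Gb, Ab into stacked thirds gives Fb–Ab–Cb–Eb–Gb; the bottom of that stack, Fb, is the root.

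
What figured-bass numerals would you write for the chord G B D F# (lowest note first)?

7

The notes G, B, D, F# stack in thirds as G–B–D–F# — a G major seventh chord. The bass G is the root, so this is root position: figured 7.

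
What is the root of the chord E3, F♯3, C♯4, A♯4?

F#

Reordering E, F#, C#, A# into stacked thirds gives F#–A#–C#–E; the bottom of that stack, F#, is the root.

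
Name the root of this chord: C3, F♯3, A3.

C, F#, A are the tones of an F# diminished triad (F#–A–C), making F# the root.

F#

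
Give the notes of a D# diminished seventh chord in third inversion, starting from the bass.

C, D#, F#, A

Spelling D# diminished seventh: D#–F#–A–C. In third inversion the seventh is bass, giving C, D#, F#, A from the bottom.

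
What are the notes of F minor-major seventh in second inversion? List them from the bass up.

C, E, F, Ab

Spelling F minor-major seventh: F–Ab–C–E. In second inversion the fifth is bass, giving C, E, F, Ab from the bottom.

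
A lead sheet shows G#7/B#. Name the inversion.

G#7/B# means G# dominant seventh with B# in the bass. B# is the third of G# dominant seventh (G#–B#–D#–F#), so this is first inversion.

first inversion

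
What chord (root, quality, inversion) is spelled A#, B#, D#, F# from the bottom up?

B# half-diminished seventh, third inversion

Reducing to letter names: A#, B#, D#, F#. These stack in thirds as B#–D#–F#–A# — a B# half-diminished seventh chord.
A# is the seventh of B# half-diminished seventh; seventh in the bass means third inversion (figured bass 4/2).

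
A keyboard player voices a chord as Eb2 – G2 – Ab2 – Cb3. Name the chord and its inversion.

The distinct note names are Eb, G, Ab, Cb. Stacked in thirds they read Ab–Cb–Eb–G, which is a minor-major seventh chord on Ab.
With the fifth (Eb) in the bass, the chord is in second inversion (figured bass 4/3).

Ab minor-major seventh, second inversion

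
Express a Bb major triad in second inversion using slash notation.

Bb/F

Second inversion of Bb major has the fifth (F) in the bass. As a slash chord: Bb/F.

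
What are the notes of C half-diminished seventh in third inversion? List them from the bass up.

Bb, C, Eb, Gb

C half-diminished seventh is C–Eb–Gb–Bb. Third inversion puts the seventh (Bb) in the bass, with the remaining tones above: Bb, C, Eb, Gb.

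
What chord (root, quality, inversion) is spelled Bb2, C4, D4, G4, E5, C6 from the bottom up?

C dominant ninth, third inversion

The pitch classes Bb, C, D, G, E arrange in thirds as C–E–G–Bb–D: a C dominant ninth chord.
The lowest note is Bb, the seventh of the chord, so this is third inversion.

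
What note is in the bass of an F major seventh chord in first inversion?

The third of F major seventh (F–A–C–E) is A; that is the bass in first inversion.

A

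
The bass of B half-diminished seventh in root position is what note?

B

The root of B half-diminished seventh (B–D–F–A) is B; that is the bass in root position.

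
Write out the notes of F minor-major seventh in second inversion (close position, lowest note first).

F minor-major seventh is F–Ab–C–E. Second inversion puts the fifth (C) in the bass, with the remaining tones above: C, E, F, Ab.

C, E, F, Ab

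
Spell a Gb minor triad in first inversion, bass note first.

Gb minor is Gb–Bbb–Db. First inversion puts the third (Bbb) in the bass, with the remaining tones above: Bbb, Db, Gb.

Bbb, Db, Gb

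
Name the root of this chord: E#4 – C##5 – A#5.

The distinct letter names are E#, C##, A#. Arranged as a stack of thirds they read A#–C##–E#, so A# is the root (an A# major triad).

A#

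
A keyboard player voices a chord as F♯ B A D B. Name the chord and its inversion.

Reducing to letter names: F#, B, A, D. These stack in thirds as B–D–F#–A — a B minor seventh chord.
With the fifth (F#) in the bass, the chord is in second inversion (figured bass 4/3).

B minor seventh, second inversion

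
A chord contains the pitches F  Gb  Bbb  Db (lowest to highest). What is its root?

Gb

F, Gb, Bbb, Db are the tones of a Gb minor-major seventh chord (Gb–Bbb–Db–F), making Gb the root.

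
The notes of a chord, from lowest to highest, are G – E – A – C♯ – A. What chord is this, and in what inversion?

A dominant seventh, third inversion

The distinct note names are G, E, A, C#. Stacked in thirds they read A–C#–E–G, which is a dominant seventh chord on A.
G is the seventh of A dominant seventh; seventh in the bass means third inversion (figured bass 4/2).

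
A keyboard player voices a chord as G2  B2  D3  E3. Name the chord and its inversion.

E minor seventh, first inversion

The distinct note names are G, B, D, E. Stacked in thirds they read E–G–B–D, which is a minor seventh chord on E.
G is the third of E minor seventh; third in the bass means first inversion (figured bass 6/5).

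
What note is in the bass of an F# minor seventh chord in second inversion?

C#

In second inversion the fifth is lowest. For F# minor seventh (F#–A–C#–E) that is C#.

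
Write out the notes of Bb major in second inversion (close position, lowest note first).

Bb major is Bb–D–F. Second inversion puts the fifth (F) in the bass, with the remaining tones above: F, Bb, D.

F, Bb, D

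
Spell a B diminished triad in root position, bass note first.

B, D, F

The chord tones are B–D–F. With the root (B) lowest for root position: B, D, F.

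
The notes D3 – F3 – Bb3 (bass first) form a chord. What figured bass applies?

The notes D, F, Bb stack in thirds as Bb–D–F — a Bb major triad. The bass D is the third, so this is first inversion: figured 6.

6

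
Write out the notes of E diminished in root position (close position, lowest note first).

E diminished is E–G–Bb. Root position puts the root (E) in the bass, with the remaining tones above: E, G, Bb.

E, G, Bb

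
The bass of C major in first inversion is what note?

C major is C–E–G. First inversion places the third in the bass: E.

E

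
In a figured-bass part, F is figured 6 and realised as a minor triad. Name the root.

D

The figures 6 mean the third of the chord is in the bass. If F is the third of a minor triad, the root is D (chord tones D–F–A).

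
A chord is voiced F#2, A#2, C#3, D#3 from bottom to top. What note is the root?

D#

The distinct letter names are F#, A#, C#, D#. Arranged as a stack of thirds they read D#–F#–A#–C#, so D# is the root (a D# minor seventh chord).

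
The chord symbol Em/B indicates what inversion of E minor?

second inversion

Em/B means E minor with B in the bass. B is the fifth of E minor (E–G–B), so this is second inversion.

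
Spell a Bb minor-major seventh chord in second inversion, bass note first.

Spelling Bb minor-major seventh: Bb–Db–F–A. In second inversion the fifth is bass, giving F, A, Bb, Db from the bottom.

F, A, Bb, Db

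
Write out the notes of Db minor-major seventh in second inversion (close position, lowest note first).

Ab, C, Db, Fb

The chord tones are Db–Fb–Ab–C. With the fifth (Ab) lowest for second inversion: Ab, C, Db, Fb.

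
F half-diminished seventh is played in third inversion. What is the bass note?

The seventh of F half-diminished seventh (F–Ab–Cb–Eb) is Eb; that is the bass in third inversion.

Eb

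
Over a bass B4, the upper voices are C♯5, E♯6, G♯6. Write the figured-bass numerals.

4/2

The notes B, C#, E#, G# stack in thirds as C#–E#–G#–B — a C# dominant seventh chord. The bass B is the seventh, so this is third inversion: figured 4/2.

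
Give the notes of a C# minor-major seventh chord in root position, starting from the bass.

C#, E, G#, B#

C# minor-major seventh is C#–E–G#–B#. Root position puts the root (C#) in the bass, with the remaining tones above: C#, E, G#, B#.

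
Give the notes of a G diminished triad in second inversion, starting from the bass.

Db, G, Bb

G diminished is G–Bb–Db. Second inversion puts the fifth (Db) in the bass, with the remaining tones above: Db, G, Bb.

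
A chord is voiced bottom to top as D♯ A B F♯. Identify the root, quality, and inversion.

The pitch classes D#, A, B, F# arrange in thirds as B–D#–F#–A: a B dominant seventh chord.
With the third (D#) in the bass, the chord is in first inversion (figured bass 6/5).

B dominant seventh, first inversion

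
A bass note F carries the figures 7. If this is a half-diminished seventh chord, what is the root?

F

The figures 7 mean the root of the chord is in the bass. If F is the root of a half-diminished seventh chord, the root is F (chord tones F–Ab–Cb–Eb).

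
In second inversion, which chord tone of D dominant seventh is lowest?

A

The fifth of D dominant seventh (D–F#–A–C) is A; that is the bass in second inversion.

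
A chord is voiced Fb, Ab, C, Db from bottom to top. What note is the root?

The distinct letter names are Fb, Ab, C, Db. Arranged as a stack of thirds they read Db–Fb–Ab–C, so Db is the root (a Db minor-major seventh chord).

Db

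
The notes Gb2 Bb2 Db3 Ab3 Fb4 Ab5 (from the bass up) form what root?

The distinct letter names are Gb, Bb, Db, Ab, Fb. Arranged as a stack of thirds they read Gb–Bb–Db–Fb–Ab, so Gb is the root (a Gb dominant ninth chord).

Gb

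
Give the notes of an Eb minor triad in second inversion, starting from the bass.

Bb, Eb, Gb

Spelling Eb minor: Eb–Gb–Bb. In second inversion the fifth is bass, giving Bb, Eb, Gb from the bottom.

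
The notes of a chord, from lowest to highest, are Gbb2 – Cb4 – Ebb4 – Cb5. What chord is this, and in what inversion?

Cb diminished, second inversion

Reducing to letter names: Gbb, Cb, Ebb. These stack in thirds as Cb–Ebb–Gbb — a Cb diminished triad.
Gbb is the fifth of Cb diminished; fifth in the bass means second inversion (figured bass 6/4).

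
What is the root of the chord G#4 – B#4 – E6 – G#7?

The distinct letter names are G#, B#, E. Arranged as a stack of thirds they read E–G#–B#, so E is the root (an E augmented triad).

E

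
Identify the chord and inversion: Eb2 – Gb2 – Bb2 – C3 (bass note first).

C half-diminished seventh, first inversion

The pitch classes Eb, Gb, Bb, C arrange in thirds as C–Eb–Gb–Bb: a C half-diminished seventh chord.
The lowest note is Eb, the third of the chord, so this is first inversion (figured bass 6/5).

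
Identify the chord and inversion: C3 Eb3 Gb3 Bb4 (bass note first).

The distinct note names are C, Eb, Gb, Bb. Stacked in thirds they read C–Eb–Gb–Bb, which is a half-diminished seventh chord on C.
The lowest note is C, the root of the chord, so this is root position (figured bass 7).

C half-diminished seventh, root position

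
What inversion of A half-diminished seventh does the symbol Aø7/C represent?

first inversion

Aø7/C means A half-diminished seventh with C in the bass. C is the third of A half-diminished seventh (A–C–Eb–G), so this is first inversion.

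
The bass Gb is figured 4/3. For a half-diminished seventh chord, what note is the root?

The figures 4/3 mean the fifth of the chord is in the bass. If Gb is the fifth of a half-diminished seventh chord, the root is C (chord tones C–Eb–Gb–Bb).

C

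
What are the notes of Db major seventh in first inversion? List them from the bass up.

Db major seventh is Db–F–Ab–C. First inversion puts the third (F) in the bass, with the remaining tones above: F, Ab, C, Db.

F, Ab, C, Db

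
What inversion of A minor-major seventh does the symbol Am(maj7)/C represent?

first inversion

Am(maj7)/C means A minor-major seventh with C in the bass. C is the third of A minor-major seventh (A–C–E–G#), so this is first inversion.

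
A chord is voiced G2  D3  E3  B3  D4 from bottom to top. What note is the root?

Reordering G, D, E, B into stacked thirds gives E–G–B–D; the bottom of that stack, E, is the root.

E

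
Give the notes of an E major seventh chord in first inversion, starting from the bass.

Spelling E major seventh: E–G#–B–D#. In first inversion the third is bass, giving G#, B, D#, E from the bottom.

G#, B, D#, E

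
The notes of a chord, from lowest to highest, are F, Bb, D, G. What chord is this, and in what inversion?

Reducing to letter names: F, Bb, D, G. These stack in thirds as G–Bb–D–F — a G minor seventh chord.
F is the seventh of G minor seventh; seventh in the bass means third inversion (figured bass 4/2).

G minor seventh, third inversion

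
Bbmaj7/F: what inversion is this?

Bbmaj7/F means Bb major seventh with F in the bass. F is the fifth of Bb major seventh (Bb–D–F–A), so this is second inversion.

second inversion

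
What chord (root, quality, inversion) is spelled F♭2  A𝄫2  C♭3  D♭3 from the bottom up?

The pitch classes Fb, Abb, Cb, Db arrange in thirds as Db–Fb–Abb–Cb: a Db half-diminished seventh chord.
The lowest note is Fb, the third of the chord, so this is first inversion (figured bass 6/5).

Db half-diminished seventh, first inversion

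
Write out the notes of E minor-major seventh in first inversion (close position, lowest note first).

G, B, D#, E

The chord tones are E–G–B–D#. With the third (G) lowest for first inversion: G, B, D#, E.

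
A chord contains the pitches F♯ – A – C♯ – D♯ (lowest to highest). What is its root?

F#, A, C#, D# are the tones of a D# half-diminished seventh chord (D#–F#–A–C#), making D# the root.

D#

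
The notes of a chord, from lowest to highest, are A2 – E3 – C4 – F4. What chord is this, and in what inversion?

Reducing to letter names: A, E, C, F. These stack in thirds as F–A–C–E — an F major seventh chord.
The lowest note is A, the third of the chord, so this is first inversion (figured bass 6/5).

F major seventh, first inversion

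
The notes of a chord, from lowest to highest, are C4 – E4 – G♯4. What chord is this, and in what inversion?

C augmented, root position

The distinct note names are C, E, G#. Stacked in thirds they read C–E–G#, which is an augmented triad on C.
The lowest note is C, the root of the chord, so this is root position (figured bass 5/3).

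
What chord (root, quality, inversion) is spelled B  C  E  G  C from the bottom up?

C major seventh, third inversion

The pitch classes B, C, E, G arrange in thirds as C–E–G–B: a C major seventh chord.
The lowest note is B, the seventh of the chord, so this is third inversion (figured bass 4/2).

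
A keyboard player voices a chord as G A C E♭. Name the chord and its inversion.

A half-diminished seventh, third inversion

Reducing to letter names: G, A, C, Eb. These stack in thirds as A–C–Eb–G — an A half-diminished seventh chord.
G is the seventh of A half-diminished seventh; seventh in the bass means third inversion (figured bass 4/2).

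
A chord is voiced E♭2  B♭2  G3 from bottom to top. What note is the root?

Eb

Eb, Bb, G are the tones of an Eb major triad (Eb–G–Bb), making Eb the root.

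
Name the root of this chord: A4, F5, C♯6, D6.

D

Reordering A, F, C#, D into stacked thirds gives D–F–A–C#; the bottom of that stack, D, is the root.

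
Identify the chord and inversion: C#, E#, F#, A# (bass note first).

F# major seventh, second inversion

The distinct note names are C#, E#, F#, A#. Stacked in thirds they read F#–A#–C#–E#, which is a major seventh chord on F#.
The lowest note is C#, the fifth of the chord, so this is second inversion (figured bass 4/3).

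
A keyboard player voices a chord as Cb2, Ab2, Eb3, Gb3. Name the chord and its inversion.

The pitch classes Cb, Ab, Eb, Gb arrange in thirds as Ab–Cb–Eb–Gb: an Ab minor seventh chord.
With the third (Cb) in the bass, the chord is in first inversion (figured bass 6/5).

Ab minor seventh, first inversion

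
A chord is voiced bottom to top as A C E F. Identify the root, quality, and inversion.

Reducing to letter names: A, C, E, F. These stack in thirds as F–A–C–E — an F major seventh chord.
The lowest note is A, the third of the chord, so this is first inversion (figured bass 6/5).

F major seventh, first inversion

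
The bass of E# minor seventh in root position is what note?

The root of E# minor seventh (E#–G#–B#–D#) is E#; that is the bass in root position.

E#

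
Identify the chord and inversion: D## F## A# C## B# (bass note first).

Reducing to letter names: D##, F##, A#, C##, B#. These stack in thirds as B#–D##–F##–A#–C## — a B# dominant ninth chord.
The lowest note is D##, the third of the chord, so this is first inversion.

B# dominant ninth, first inversion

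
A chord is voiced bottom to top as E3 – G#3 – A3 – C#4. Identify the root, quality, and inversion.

A major seventh, second inversion

The pitch classes E, G#, A, C# arrange in thirds as A–C#–E–G#: an A major seventh chord.
E is the fifth of A major seventh; fifth in the bass means second inversion (figured bass 4/3).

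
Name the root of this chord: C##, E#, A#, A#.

The distinct letter names are C##, E#, A#. Arranged as a stack of thirds they read A#–C##–E#, so A# is the root (an A# major triad).

A#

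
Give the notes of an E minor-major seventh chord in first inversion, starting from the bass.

G, B, D#, E

E minor-major seventh is E–G–B–D#. First inversion puts the third (G) in the bass, with the remaining tones above: G, B, D#, E.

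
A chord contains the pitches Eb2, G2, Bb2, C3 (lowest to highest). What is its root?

Reordering Eb, G, Bb, C into stacked thirds gives C–Eb–G–Bb; the bottom of that stack, C, is the root.

C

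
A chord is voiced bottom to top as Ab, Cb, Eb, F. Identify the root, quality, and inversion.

F half-diminished seventh, first inversion

Reducing to letter names: Ab, Cb, Eb, F. These stack in thirds as F–Ab–Cb–Eb — an F half-diminished seventh chord.
The lowest note is Ab, the third of the chord, so this is first inversion (figured bass 6/5).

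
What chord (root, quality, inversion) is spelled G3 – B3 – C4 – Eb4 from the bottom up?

The distinct note names are G, B, C, Eb. Stacked in thirds they read C–Eb–G–B, which is a minor-major seventh chord on C.
The lowest note is G, the fifth of the chord, so this is second inversion (figured bass 4/3).

C minor-major seventh, second inversion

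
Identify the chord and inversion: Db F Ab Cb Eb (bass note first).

Reducing to letter names: Db, F, Ab, Cb, Eb. These stack in thirds as Db–F–Ab–Cb–Eb — a Db dominant ninth chord.
With the root (Db) in the bass, the chord is in root position.

Db dominant ninth, root position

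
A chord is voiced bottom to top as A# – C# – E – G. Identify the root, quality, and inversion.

A# diminished seventh, root position

The distinct note names are A#, C#, E, G. Stacked in thirds they read A#–C#–E–G, which is a diminished seventh chord on A#.
With the root (A#) in the bass, the chord is in root position (figured bass 7).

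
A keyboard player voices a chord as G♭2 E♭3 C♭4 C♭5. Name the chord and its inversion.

Cb major, second inversion

Reducing to letter names: Gb, Eb, Cb. These stack in thirds as Cb–Eb–Gb — a Cb major triad.
With the fifth (Gb) in the bass, the chord is in second inversion (figured bass 6/4).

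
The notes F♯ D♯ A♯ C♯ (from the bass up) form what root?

Reordering F#, D#, A#, C# into stacked thirds gives D#–F#–A#–C#; the bottom of that stack, D#, is the root.

D#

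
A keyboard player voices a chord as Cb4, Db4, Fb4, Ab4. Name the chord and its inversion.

The pitch classes Cb, Db, Fb, Ab arrange in thirds as Db–Fb–Ab–Cb: a Db minor seventh chord.
With the seventh (Cb) in the bass, the chord is in third inversion (figured bass 4/2).

Db minor seventh, third inversion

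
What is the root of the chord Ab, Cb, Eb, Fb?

Ab, Cb, Eb, Fb are the tones of an Fb major seventh chord (Fb–Ab–Cb–Eb), making Fb the root.

Fb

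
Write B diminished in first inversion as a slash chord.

Bdim/D

First inversion of B diminished has the third (D) in the bass. As a slash chord: Bdim/D.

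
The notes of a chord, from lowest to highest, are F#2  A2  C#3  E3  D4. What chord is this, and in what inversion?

The distinct note names are F#, A, C#, E, D. Stacked in thirds they read D–F#–A–C#–E, which is a major ninth chord on D.
F# is the third of D major ninth; third in the bass means first inversion.

D major ninth, first inversion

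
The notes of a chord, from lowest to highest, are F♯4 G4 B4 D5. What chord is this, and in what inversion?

G major seventh, third inversion

Reducing to letter names: F#, G, B, D. These stack in thirds as G–B–D–F# — a G major seventh chord.
F# is the seventh of G major seventh; seventh in the bass means third inversion (figured bass 4/2).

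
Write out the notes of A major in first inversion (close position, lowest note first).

C#, E, A

Spelling A major: A–C#–E. In first inversion the third is bass, giving C#, E, A from the bottom.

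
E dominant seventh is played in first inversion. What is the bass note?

The third of E dominant seventh (E–G#–B–D) is G#; that is the bass in first inversion.

G#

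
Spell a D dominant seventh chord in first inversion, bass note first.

The chord tones are D–F#–A–C. With the third (F#) lowest for first inversion: F#, A, C, D.

F#, A, C, D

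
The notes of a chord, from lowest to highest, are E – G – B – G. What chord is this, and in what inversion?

Reducing to letter names: E, G, B. These stack in thirds as E–G–B — an E minor triad.
With the root (E) in the bass, the chord is in root position (figured bass 5/3).

E minor, root position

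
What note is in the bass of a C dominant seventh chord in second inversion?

G

In second inversion the fifth is lowest. For C dominant seventh (C–E–G–Bb) that is G.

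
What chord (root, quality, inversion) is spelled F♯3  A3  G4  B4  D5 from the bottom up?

The pitch classes F#, A, G, B, D arrange in thirds as G–B–D–F#–A: a G major ninth chord.
The lowest note is F#, the seventh of the chord, so this is third inversion.

G major ninth, third inversion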